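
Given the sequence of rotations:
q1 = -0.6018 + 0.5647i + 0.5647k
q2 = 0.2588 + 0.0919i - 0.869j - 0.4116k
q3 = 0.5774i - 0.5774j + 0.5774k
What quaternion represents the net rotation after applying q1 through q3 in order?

q2 · q1 = 0.0248 - 0.3999i + 0.2386j + 0.8846k
q3 · q2 · q1 = -0.1421 - 0.6342i - 0.756j - 0.0788k
-0.1421 - 0.6342i - 0.756j - 0.0788k


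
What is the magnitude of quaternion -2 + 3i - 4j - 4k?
√45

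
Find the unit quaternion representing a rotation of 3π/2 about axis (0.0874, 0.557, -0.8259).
-0.7071 + 0.0618i + 0.3939j - 0.584k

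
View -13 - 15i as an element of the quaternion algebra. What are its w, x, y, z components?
-13 - 15i + 0j + 0k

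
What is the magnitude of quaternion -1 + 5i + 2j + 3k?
√39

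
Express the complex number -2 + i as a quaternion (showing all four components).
-2 + i + 0j + 0k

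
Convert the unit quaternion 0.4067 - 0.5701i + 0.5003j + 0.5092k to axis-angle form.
axis = (-0.624, 0.5476, 0.5574), θ = 132°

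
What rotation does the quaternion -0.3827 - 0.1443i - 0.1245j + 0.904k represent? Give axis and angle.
axis = (-0.1562, -0.1348, 0.9785), θ = 5π/4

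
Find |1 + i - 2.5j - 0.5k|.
2.915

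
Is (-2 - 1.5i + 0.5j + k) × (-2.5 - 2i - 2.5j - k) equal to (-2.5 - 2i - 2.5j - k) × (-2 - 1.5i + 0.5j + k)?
No: pq = 4.25 + 9.75i + 0.25j + 4.25k ≠ 4.25 + 5.75i + 7.25j - 5.25k = qp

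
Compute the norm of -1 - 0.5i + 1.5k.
1.871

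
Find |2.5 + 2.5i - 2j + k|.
4.183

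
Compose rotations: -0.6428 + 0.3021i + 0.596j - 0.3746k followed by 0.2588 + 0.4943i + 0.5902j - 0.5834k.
-0.886 - 0.1129i - 0.2162j + 0.3944k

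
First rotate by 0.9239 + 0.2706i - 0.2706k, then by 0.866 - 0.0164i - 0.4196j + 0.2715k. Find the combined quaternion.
0.878 + 0.3327i - 0.3186j + 0.13k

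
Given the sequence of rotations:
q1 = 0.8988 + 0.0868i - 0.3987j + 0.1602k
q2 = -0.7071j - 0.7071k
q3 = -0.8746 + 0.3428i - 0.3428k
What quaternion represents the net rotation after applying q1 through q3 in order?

q2 · q1 = -0.1686 - 0.3952i - 0.6969j - 0.5742k
q3 · q2 · q1 = 0.0861 + 0.0489i + 0.9418j + 0.3211k
0.0861 + 0.0489i + 0.9418j + 0.3211k


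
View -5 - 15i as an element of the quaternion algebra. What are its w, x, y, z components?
-5 - 15i + 0j + 0k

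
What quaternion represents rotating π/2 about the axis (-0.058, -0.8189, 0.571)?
0.7071 - 0.041i - 0.579j + 0.4038k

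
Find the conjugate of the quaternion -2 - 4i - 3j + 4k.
-2 + 4i + 3j - 4k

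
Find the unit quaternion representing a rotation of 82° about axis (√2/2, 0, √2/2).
0.7547 + 0.4639i + 0.4639k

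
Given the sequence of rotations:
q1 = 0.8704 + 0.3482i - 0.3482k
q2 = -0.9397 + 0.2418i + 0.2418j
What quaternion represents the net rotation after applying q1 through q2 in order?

q2 · q1 = -0.9021 - 0.2009i + 0.2947j + 0.243k
-0.9021 - 0.2009i + 0.2947j + 0.243k


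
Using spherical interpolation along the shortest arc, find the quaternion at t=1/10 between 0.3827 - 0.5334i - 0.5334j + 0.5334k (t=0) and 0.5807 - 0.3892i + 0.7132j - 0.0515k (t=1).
0.4664 - 0.5853i - 0.4152j + 0.5173k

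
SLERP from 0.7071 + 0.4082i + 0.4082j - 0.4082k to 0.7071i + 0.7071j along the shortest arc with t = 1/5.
0.5993 + 0.5104i + 0.5104j - 0.346k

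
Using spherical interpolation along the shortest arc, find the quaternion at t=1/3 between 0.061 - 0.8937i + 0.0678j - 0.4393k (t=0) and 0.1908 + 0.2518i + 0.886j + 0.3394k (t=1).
-0.0341 - 0.8077i - 0.327j - 0.4895k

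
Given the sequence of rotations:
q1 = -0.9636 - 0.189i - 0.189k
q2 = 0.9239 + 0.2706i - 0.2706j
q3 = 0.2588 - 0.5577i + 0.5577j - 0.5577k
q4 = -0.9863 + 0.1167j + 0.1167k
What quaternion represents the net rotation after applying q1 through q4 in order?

q2 · q1 = -0.8391 - 0.3842i + 0.3119j - 0.2258k
q3 · q2 · q1 = -0.7313 + 0.4166i - 0.2989j + 0.4499k
q4 · q3 · q2 · q1 = 0.7037 - 0.3235i + 0.2581j - 0.5777k
0.7037 - 0.3235i + 0.2581j - 0.5777k


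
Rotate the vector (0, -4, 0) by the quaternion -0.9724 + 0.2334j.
(0, -4, 0)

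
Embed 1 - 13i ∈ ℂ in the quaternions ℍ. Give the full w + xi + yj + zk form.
1 - 13i + 0j + 0k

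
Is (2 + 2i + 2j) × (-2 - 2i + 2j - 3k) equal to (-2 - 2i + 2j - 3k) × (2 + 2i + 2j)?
No: pq = -4 - 14i + 6j + 2k ≠ -4 - 2i - 6j - 14k = qp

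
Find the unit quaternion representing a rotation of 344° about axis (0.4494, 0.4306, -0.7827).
-0.9903 + 0.0625i + 0.0599j - 0.1089k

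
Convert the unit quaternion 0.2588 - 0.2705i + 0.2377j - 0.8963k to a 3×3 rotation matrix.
[[-0.7197, 0.3353, 0.6079], [-0.5925, -0.753, -0.2861], [0.3619, -0.5661, 0.7407]]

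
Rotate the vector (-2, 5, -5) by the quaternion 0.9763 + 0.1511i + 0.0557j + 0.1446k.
(-3.994, 5.359, -3.055)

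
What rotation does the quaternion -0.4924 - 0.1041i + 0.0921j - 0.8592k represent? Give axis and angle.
axis = (-0.1196, 0.1058, -0.9872), θ = 239°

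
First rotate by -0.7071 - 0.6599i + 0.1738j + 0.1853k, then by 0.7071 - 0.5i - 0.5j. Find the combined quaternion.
-0.743 - 0.2057i + 0.5691j - 0.2858k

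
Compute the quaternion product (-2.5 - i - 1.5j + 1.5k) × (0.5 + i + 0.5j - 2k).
3.5 - 0.75i - 2.5j + 6.75k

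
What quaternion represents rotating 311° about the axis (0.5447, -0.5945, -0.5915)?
-0.91 + 0.2259i - 0.2465j - 0.2453k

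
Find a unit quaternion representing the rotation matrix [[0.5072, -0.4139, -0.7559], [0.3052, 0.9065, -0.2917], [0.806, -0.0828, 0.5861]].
0.866 + 0.0603i - 0.4509j + 0.2076k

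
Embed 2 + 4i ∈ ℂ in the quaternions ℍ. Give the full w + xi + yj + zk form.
2 + 4i + 0j + 0k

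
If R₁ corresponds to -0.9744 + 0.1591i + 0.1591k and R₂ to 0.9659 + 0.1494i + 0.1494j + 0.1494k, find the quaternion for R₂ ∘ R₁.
-0.9887 + 0.0319i - 0.1456j - 0.0157k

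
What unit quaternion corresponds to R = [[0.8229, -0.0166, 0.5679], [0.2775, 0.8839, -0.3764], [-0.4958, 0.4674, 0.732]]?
0.9272 + 0.2275i + 0.2868j + 0.0793k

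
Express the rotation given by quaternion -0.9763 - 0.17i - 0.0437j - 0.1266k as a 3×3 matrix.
[[0.9641, -0.2323, 0.1284], [0.2621, 0.9101, -0.3209], [-0.0423, 0.343, 0.9384]]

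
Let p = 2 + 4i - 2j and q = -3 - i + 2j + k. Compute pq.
2 - 16i + 6j + 8k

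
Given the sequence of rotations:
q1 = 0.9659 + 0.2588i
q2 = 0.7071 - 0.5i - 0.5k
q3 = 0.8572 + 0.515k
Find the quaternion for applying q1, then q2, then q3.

q2 · q1 = 0.8124 - 0.3i - 0.1294j - 0.4829k
q3 · q2 · q1 = 0.9451 - 0.1905i - 0.2654j + 0.0044k
0.9451 - 0.1905i - 0.2654j + 0.0044k


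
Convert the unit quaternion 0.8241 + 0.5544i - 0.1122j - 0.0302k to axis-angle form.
axis = (0.9787, -0.1981, -0.0533), θ = 69°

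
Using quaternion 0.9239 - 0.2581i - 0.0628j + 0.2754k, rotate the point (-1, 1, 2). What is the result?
(-1.833, 1.058, 1.232)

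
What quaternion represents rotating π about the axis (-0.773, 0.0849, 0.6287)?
-0.773i + 0.0849j + 0.6287k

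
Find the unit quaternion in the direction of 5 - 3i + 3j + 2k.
0.7293 - 0.4376i + 0.4376j + 0.2917k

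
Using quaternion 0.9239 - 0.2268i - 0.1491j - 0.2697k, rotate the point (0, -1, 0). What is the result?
(-0.566, -0.752, 0.339)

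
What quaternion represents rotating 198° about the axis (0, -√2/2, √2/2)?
-0.1564 - 0.6984j + 0.6984k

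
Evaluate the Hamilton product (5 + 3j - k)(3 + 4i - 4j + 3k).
30 + 25i - 15j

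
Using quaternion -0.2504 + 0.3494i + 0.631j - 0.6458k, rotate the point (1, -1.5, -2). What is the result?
(0.728, 2.162, 1.431)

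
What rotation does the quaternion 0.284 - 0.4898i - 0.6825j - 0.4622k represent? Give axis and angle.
axis = (-0.5108, -0.7118, -0.482), θ = 147°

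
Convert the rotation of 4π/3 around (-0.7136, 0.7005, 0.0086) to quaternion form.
-0.5 - 0.618i + 0.6067j + 0.0074k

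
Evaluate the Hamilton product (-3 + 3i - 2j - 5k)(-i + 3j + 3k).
24 + 12i - 13j - 2k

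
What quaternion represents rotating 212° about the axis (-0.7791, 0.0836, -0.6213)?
-0.2756 - 0.7489i + 0.0804j - 0.5972k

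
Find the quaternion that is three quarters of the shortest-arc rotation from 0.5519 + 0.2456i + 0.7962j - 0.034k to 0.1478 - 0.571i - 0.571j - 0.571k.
0.0445 + 0.5404i + 0.7053j + 0.4566k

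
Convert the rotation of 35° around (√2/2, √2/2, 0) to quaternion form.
0.9537 + 0.2126i + 0.2126j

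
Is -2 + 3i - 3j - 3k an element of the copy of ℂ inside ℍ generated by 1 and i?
No. The quaternion -2 + 3i - 3j - 3k has j-coefficient y = -3 and k-coefficient z = -3, not both zero, so it does not lie in the complex subalgebra spanned by 1 and i.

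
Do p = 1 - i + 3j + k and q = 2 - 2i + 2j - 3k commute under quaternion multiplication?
No: pq = -3 - 15i + 3j + 3k ≠ -3 + 7i + 13j - 5k = qp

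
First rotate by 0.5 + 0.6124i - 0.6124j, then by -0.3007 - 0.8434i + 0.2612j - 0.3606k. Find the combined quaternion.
0.5261 - 0.8267i + 0.0939j + 0.1762k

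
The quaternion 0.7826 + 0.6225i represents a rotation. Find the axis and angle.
axis = (1, 0, 0), θ = 77°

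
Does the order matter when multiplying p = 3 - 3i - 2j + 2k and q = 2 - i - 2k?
Yes: pq = 7 - 5i - 12j - 4k ≠ 7 - 13i + 4j = qp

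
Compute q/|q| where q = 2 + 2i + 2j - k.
0.5547 + 0.5547i + 0.5547j - 0.2774k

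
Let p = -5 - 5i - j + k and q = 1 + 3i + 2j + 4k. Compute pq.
8 - 26i + 12j - 26k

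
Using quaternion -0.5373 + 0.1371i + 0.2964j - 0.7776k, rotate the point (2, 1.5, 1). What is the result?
(-2.433, 1.15, 0.085)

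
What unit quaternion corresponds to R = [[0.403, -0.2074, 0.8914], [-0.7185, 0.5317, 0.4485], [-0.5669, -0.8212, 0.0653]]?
0.7071 - 0.4489i + 0.5156j - 0.1807k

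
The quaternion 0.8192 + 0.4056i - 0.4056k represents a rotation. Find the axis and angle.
axis = (√2/2, 0, -√2/2), θ = 70°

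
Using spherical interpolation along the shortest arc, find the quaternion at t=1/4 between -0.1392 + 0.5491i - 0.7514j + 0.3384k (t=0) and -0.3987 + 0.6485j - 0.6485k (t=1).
0.0018 + 0.4357i - 0.7789j + 0.4512k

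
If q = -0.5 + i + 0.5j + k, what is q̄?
-0.5 - i - 0.5j - k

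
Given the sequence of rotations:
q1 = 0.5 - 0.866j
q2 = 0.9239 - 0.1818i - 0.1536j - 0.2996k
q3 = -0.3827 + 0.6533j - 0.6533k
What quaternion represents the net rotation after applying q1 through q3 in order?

q2 · q1 = 0.3289 - 0.3504i - 0.8769j + 0.0076k
q3 · q2 · q1 = 0.452 - 0.4338i + 0.7794j + 0.0111k
0.452 - 0.4338i + 0.7794j + 0.0111k


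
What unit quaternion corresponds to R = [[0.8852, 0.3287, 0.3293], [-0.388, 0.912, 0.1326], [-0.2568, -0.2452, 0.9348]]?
0.9659 - 0.0978i + 0.1517j - 0.1855k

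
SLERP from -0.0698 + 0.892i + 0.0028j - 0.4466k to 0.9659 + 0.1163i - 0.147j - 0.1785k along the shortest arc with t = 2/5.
0.4807 + 0.7524i - 0.0792j - 0.4433k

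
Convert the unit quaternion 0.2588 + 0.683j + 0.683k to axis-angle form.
axis = (0, √2/2, √2/2), θ = 5π/6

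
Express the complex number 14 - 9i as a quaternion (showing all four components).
14 - 9i + 0j + 0k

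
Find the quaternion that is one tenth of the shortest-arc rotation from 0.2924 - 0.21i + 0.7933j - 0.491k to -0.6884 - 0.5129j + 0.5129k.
0.3378 - 0.1908i + 0.7744j - 0.4998k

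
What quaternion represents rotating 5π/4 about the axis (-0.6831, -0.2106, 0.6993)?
-0.3827 - 0.6311i - 0.1946j + 0.6461k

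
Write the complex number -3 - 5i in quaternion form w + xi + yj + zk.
-3 - 5i + 0j + 0k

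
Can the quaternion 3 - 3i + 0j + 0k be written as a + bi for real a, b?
Yes. The quaternion 3 - 3i has j- and k-coefficients y = z = 0, so it lies in the complex subalgebra spanned by 1 and i.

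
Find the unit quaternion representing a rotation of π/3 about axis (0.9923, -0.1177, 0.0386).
0.866 + 0.4961i - 0.0588j + 0.0193k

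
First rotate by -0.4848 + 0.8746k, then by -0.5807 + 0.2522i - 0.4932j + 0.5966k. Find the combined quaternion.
-0.2403 - 0.5536i + 0.0185j - 0.7971k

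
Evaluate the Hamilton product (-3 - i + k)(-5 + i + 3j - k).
17 - i - 9j - 5k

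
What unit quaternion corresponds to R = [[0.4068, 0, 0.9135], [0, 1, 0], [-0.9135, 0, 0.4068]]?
0.8387 + 0.5446j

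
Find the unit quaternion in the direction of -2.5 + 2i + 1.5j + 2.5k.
-0.5774 + 0.4619i + 0.3464j + 0.5774k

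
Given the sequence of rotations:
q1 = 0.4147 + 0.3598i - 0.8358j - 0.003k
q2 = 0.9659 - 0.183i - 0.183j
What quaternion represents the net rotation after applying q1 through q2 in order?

q2 · q1 = 0.3135 + 0.2722i - 0.8837j + 0.2159k
0.3135 + 0.2722i - 0.8837j + 0.2159k


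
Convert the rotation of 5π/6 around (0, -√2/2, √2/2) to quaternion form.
0.2588 - 0.683j + 0.683k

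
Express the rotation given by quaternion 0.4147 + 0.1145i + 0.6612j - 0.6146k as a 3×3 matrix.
[[-0.6298, 0.6612, 0.4077], [-0.3583, 0.2183, -0.9077], [-0.6891, -0.7178, 0.0994]]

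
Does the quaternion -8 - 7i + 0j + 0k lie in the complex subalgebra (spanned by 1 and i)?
Yes. The quaternion -8 - 7i has j- and k-coefficients y = z = 0, so it lies in the complex subalgebra spanned by 1 and i.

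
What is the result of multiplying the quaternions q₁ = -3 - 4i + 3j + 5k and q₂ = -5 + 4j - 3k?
18 - 9i - 39j - 32k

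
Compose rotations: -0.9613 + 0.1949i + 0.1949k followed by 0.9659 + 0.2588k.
-0.979 + 0.1883i + 0.0504j - 0.0605k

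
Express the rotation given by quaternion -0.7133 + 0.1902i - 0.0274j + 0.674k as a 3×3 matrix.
[[0.0899, 0.9511, 0.2955], [-0.972, 0.0191, 0.2344], [0.2173, -0.3083, 0.9261]]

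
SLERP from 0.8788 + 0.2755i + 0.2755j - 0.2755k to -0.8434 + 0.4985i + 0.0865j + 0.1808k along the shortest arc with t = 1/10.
0.9085 + 0.1976i + 0.2447j - 0.2752k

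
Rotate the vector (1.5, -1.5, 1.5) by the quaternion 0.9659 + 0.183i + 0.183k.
(2.03, -1.299, 0.97)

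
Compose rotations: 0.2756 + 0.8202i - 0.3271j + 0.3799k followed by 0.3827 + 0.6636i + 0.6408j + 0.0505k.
-0.2484 + 0.7567i - 0.1593j - 0.5833k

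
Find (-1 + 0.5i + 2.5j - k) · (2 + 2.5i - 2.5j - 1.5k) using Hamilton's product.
1.5 - 7.75i + 5.75j - 8k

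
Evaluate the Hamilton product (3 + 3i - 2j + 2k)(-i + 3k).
-3 - 9i - 11j + 7k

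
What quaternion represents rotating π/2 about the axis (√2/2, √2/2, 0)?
0.7071 + 0.5i + 0.5j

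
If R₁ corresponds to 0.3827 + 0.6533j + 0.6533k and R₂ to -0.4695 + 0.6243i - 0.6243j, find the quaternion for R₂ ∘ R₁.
0.2282 - 0.1689i - 0.9535j + 0.1011k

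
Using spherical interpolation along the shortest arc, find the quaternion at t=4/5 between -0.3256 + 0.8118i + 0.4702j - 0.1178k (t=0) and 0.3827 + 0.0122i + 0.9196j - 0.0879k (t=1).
0.2541 + 0.2212i + 0.9353j - 0.1083k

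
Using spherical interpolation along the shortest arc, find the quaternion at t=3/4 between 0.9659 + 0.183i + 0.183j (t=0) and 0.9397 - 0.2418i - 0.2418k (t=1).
0.9719 - 0.1373i + 0.0478j - 0.1851k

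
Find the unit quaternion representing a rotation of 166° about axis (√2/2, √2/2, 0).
0.1219 + 0.7018i + 0.7018j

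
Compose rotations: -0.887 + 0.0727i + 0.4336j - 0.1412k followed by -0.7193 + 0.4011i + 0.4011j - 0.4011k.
0.3783 - 0.2908i - 0.6402j + 0.6021k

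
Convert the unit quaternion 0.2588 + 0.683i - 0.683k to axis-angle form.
axis = (√2/2, 0, -√2/2), θ = 5π/6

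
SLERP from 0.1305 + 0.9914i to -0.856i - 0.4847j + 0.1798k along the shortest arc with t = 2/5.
0.081 + 0.973i + 0.2026j - 0.0752k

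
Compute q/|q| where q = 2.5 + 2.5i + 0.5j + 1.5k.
0.6455 + 0.6455i + 0.1291j + 0.3873k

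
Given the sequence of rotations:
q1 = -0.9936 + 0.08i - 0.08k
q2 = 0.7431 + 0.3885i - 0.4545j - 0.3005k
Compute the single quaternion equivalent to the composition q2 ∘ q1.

q2 · q1 = -0.7935 - 0.2902i + 0.4586j + 0.2755k
-0.7935 - 0.2902i + 0.4586j + 0.2755k


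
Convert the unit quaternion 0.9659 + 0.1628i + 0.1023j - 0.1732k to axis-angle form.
axis = (0.6291, 0.3953, -0.6693), θ = π/6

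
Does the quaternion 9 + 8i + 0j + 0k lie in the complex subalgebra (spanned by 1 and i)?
Yes. The quaternion 9 + 8i has j- and k-coefficients y = z = 0, so it lies in the complex subalgebra spanned by 1 and i.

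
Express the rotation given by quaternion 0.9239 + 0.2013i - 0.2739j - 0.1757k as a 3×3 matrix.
[[0.7882, 0.2144, -0.5768], [-0.4349, 0.8572, -0.2757], [0.4354, 0.4682, 0.7689]]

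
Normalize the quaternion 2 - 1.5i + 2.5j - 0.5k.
0.5601 - 0.4201i + 0.7001j - 0.14k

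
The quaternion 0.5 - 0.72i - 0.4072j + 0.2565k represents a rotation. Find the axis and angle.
axis = (-0.8314, -0.4702, 0.2962), θ = 2π/3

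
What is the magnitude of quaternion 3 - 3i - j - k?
√20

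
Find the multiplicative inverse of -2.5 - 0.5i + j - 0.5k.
-0.3226 + 0.0645i - 0.129j + 0.0645k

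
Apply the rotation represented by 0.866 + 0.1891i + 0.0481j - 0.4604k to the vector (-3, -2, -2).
(-3.164, 2.072, -1.642)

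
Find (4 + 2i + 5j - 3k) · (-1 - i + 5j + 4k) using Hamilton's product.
-15 + 29i + 10j + 34k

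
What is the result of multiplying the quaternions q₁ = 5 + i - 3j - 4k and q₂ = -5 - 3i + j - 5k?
-39 - i + 37j - 13k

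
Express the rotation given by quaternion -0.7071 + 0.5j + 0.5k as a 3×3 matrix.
[[0, 0.7071, -0.7071], [-0.7071, 0.5, 0.5], [0.7071, 0.5, 0.5]]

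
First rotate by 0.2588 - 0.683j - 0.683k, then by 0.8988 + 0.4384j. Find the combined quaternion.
0.532 - 0.2994i - 0.5004j - 0.6139k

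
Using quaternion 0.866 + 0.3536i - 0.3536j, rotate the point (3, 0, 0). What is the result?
(2.25, -0.75, 1.837)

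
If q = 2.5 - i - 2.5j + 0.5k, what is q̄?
2.5 + i + 2.5j - 0.5k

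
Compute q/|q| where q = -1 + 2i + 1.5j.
-0.3714 + 0.7428i + 0.5571j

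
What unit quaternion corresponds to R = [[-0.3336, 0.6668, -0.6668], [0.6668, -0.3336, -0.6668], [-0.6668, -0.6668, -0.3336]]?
-0.5774i - 0.5774j + 0.5774k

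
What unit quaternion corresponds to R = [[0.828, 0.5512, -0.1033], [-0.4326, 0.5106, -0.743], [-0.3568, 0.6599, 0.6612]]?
0.866 + 0.405i + 0.0732j - 0.284k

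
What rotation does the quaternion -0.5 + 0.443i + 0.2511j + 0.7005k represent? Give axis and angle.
axis = (0.5115, 0.2899, 0.8089), θ = 4π/3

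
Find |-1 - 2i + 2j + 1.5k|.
3.354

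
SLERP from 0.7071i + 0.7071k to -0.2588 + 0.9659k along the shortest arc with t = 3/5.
-0.1672 + 0.3115i + 0.9354k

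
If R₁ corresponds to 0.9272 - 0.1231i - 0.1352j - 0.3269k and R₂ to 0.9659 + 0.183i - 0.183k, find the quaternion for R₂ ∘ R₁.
0.8583 + 0.026i - 0.0482j - 0.5102k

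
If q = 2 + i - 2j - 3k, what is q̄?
2 - i + 2j + 3k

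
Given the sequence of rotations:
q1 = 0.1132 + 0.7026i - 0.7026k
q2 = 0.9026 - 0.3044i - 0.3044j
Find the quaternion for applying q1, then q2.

q2 · q1 = 0.316 + 0.8136i - 0.2483j - 0.4203k
0.316 + 0.8136i - 0.2483j - 0.4203k


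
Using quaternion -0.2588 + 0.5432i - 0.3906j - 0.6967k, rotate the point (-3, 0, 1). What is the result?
(0.273, 1.017, 2.982)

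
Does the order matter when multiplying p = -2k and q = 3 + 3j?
Yes: pq = 6i - 6k ≠ -6i - 6k = qp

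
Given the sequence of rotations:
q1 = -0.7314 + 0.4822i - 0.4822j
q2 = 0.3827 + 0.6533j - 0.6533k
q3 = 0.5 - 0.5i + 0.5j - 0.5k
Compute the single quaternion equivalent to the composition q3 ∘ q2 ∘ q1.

q2 · q1 = 0.0351 - 0.1305i - 0.9774j + 0.1628k
q3 · q2 · q1 = 0.5224 - 0.4901i - 0.3245j + 0.6178k
0.5224 - 0.4901i - 0.3245j + 0.6178k


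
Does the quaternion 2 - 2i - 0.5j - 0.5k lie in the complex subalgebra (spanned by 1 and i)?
No. The quaternion 2 - 2i - 0.5j - 0.5k has j-coefficient y = -0.5 and k-coefficient z = -0.5, not both zero, so it does not lie in the complex subalgebra spanned by 1 and i.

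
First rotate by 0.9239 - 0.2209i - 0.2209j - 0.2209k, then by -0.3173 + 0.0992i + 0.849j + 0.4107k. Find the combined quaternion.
0.007 + 0.0649i + 0.7857j + 0.6152k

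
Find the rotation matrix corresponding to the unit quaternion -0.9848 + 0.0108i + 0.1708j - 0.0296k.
[[0.9399, -0.0546, -0.337], [0.062, 0.998, 0.0112], [0.3358, -0.0314, 0.9414]]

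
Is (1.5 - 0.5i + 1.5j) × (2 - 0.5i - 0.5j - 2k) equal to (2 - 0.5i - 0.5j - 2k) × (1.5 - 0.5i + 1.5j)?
No: pq = 3.5 - 4.75i + 1.25j - 2k ≠ 3.5 + 1.25i + 3.25j - 4k = qp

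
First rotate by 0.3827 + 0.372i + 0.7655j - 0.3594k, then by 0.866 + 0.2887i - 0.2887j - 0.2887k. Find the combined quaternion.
0.3413 + 0.7574i + 0.5488j - 0.0933k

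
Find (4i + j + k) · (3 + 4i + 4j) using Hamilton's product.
-20 + 8i + 7j + 15k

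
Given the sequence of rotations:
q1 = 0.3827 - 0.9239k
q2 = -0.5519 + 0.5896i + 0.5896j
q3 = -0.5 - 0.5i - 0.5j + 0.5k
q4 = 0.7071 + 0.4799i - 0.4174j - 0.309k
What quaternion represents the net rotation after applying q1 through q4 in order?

q2 · q1 = -0.2112 - 0.3191i + 0.7704j + 0.5099k
q3 · q2 · q1 = 0.0763 - 0.375i - 0.1842j - 0.9053k
q4 · q3 · q2 · q1 = -0.1227 + 0.0924i + 0.3882j - 0.9086k
-0.1227 + 0.0924i + 0.3882j - 0.9086k


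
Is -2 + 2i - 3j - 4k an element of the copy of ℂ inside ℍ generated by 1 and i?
No. The quaternion -2 + 2i - 3j - 4k has j-coefficient y = -3 and k-coefficient z = -4, not both zero, so it does not lie in the complex subalgebra spanned by 1 and i.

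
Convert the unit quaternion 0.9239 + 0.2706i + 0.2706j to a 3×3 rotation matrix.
[[0.8536, 0.1464, 0.5], [0.1464, 0.8536, -0.5], [-0.5, 0.5, 0.7071]]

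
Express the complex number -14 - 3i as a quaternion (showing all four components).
-14 - 3i + 0j + 0k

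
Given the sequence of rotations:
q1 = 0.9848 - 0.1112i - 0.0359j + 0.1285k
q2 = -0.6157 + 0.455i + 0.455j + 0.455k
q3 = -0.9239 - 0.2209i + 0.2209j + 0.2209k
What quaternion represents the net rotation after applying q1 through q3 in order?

q2 · q1 = -0.5979 + 0.5914i + 0.3611j + 0.4032k
q3 · q2 · q1 = 0.5142 - 0.405i - 0.246j - 0.715k
0.5142 - 0.405i - 0.246j - 0.715k


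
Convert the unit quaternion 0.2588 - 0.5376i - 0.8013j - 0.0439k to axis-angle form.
axis = (-0.5566, -0.8296, -0.0454), θ = 5π/6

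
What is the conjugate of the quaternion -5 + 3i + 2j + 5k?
-5 - 3i - 2j - 5k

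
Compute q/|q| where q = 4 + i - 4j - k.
0.686 + 0.1715i - 0.686j - 0.1715k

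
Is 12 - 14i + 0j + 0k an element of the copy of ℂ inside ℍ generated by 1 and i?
Yes. The quaternion 12 - 14i has j- and k-coefficients y = z = 0, so it lies in the complex subalgebra spanned by 1 and i.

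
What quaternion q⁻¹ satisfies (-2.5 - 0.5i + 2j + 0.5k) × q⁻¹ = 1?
-0.2326 + 0.0465i - 0.186j - 0.0465k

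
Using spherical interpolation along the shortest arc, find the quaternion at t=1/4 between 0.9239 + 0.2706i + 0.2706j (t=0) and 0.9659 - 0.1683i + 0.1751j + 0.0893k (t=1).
0.9538 + 0.1627i + 0.2515j + 0.0231k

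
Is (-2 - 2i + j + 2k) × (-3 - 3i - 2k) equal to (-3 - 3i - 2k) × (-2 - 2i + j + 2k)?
No: pq = 4 + 10i - 13j + k ≠ 4 + 14i + 7j - 5k = qp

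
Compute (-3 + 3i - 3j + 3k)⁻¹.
-0.0833 - 0.0833i + 0.0833j - 0.0833k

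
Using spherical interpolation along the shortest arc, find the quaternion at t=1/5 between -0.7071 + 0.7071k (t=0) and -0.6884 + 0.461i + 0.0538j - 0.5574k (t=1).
-0.8587 + 0.1349i + 0.0157j + 0.4942k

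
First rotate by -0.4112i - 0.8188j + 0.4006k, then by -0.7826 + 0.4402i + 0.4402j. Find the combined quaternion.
0.5414 + 0.4981i + 0.4644j - 0.4929k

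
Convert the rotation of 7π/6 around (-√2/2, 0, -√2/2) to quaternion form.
-0.2588 - 0.683i - 0.683k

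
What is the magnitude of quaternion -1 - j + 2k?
√6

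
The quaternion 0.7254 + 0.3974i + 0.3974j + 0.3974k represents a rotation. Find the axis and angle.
axis = (√3/3, √3/3, √3/3), θ = 87°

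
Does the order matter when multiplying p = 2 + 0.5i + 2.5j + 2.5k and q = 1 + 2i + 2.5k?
Yes: pq = -5.25 + 10.75i + 6.25j + 2.5k ≠ -5.25 - 1.75i - 1.25j + 12.5k = qp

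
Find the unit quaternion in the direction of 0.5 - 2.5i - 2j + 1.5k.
0.14 - 0.7001i - 0.5601j + 0.4201k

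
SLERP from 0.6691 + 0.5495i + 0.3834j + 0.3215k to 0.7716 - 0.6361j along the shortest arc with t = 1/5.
0.8036 + 0.4913i + 0.1735j + 0.2875k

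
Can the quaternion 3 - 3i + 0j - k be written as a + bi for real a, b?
No. The quaternion 3 - 3i - k has j-coefficient y = 0 and k-coefficient z = -1, not both zero, so it does not lie in the complex subalgebra spanned by 1 and i.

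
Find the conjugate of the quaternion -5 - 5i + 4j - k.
-5 + 5i - 4j + k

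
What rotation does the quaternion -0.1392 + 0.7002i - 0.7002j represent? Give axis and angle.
axis = (√2/2, -√2/2, 0), θ = 196°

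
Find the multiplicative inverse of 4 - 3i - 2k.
0.1379 + 0.1034i + 0.069k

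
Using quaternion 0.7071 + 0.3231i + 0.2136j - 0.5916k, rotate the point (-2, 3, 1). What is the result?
(2.426, 0.961, 2.681)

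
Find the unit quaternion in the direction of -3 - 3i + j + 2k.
-0.6255 - 0.6255i + 0.2085j + 0.417k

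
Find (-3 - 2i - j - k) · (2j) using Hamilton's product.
2 + 2i - 6j - 4k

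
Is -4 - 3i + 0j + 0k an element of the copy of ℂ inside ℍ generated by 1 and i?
Yes. The quaternion -4 - 3i has j- and k-coefficients y = z = 0, so it lies in the complex subalgebra spanned by 1 and i.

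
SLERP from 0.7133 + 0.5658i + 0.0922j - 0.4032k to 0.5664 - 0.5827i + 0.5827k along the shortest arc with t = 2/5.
0.2342 + 0.7445i + 0.0699j - 0.6212k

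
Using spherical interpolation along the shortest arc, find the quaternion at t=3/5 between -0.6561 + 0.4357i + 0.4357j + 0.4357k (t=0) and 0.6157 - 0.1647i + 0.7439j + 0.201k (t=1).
-0.8575 + 0.3772i - 0.3383j + 0.0892k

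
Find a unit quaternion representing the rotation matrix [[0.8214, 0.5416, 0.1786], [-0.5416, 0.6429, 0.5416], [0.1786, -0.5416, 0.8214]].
0.9063 - 0.2988i - 0.2988k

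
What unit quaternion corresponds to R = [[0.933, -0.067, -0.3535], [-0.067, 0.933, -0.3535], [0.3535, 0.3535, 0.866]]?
0.9659 + 0.183i - 0.183j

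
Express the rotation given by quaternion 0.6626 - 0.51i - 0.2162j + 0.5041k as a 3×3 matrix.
[[0.3983, -0.4475, -0.8007], [0.8886, -0.0284, 0.4579], [-0.2277, -0.8938, 0.3863]]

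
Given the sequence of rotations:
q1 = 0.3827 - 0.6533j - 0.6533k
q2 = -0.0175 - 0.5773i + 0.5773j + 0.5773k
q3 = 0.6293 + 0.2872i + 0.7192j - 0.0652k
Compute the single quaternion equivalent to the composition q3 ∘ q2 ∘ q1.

q2 · q1 = 0.7476 - 0.2209i - 0.1448j + 0.6095k
q3 · q2 · q1 = 0.6778 + 0.5046i + 0.2859j + 0.4521k
0.6778 + 0.5046i + 0.2859j + 0.4521k


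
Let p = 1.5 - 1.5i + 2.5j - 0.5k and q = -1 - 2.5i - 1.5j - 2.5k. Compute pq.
-2.75 - 9.25i - 7.25j + 5.25k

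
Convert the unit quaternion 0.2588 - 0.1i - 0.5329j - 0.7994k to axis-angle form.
axis = (-0.1035, -0.5517, -0.8276), θ = 5π/6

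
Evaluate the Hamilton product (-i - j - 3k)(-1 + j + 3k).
10 + i + 4j + 2k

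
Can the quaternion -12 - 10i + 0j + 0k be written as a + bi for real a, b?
Yes. The quaternion -12 - 10i has j- and k-coefficients y = z = 0, so it lies in the complex subalgebra spanned by 1 and i.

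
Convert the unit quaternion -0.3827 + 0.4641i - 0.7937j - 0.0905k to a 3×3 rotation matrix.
[[-0.2763, -0.806, 0.5235], [-0.6674, 0.5528, 0.4989], [-0.6915, -0.2116, -0.6907]]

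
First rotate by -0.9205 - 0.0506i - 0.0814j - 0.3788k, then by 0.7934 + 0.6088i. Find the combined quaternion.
-0.6995 - 0.6005i + 0.166j - 0.3501k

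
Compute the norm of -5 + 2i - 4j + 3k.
√54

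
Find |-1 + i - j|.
√3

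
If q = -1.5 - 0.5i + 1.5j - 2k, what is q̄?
-1.5 + 0.5i - 1.5j + 2k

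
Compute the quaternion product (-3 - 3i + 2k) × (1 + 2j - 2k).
1 - 7i - 12j + 2k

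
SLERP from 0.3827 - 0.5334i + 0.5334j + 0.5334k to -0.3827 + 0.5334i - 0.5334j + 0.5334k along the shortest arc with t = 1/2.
0.4524 - 0.6306i + 0.6306j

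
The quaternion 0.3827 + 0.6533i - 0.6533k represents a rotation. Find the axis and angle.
axis = (√2/2, 0, -√2/2), θ = 3π/4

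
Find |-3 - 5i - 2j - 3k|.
√47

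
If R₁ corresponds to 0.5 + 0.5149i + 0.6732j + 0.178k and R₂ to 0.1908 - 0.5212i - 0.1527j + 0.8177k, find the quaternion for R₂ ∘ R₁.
0.321 - 0.74i + 0.5659j + 0.1706k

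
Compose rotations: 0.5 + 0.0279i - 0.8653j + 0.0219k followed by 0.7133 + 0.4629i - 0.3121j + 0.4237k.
0.0644 + 0.6111i - 0.7716j - 0.1644k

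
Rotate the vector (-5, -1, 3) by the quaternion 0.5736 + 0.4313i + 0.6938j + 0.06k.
(1.863, -5.192, 2.139)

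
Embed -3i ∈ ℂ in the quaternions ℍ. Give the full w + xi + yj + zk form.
0 - 3i + 0j + 0k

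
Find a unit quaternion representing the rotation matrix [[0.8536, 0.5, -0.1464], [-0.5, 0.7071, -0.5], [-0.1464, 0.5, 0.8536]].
0.9239 + 0.2706i - 0.2706k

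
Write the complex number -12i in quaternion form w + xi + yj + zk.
0 - 12i + 0j + 0k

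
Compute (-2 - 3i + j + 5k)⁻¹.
-0.0513 + 0.0769i - 0.0256j - 0.1282k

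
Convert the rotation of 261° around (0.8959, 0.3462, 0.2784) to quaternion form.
-0.6494 + 0.6812i + 0.2633j + 0.2117k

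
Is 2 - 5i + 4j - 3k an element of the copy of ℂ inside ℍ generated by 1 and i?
No. The quaternion 2 - 5i + 4j - 3k has j-coefficient y = 4 and k-coefficient z = -3, not both zero, so it does not lie in the complex subalgebra spanned by 1 and i.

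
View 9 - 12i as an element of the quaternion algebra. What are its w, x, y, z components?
9 - 12i + 0j + 0k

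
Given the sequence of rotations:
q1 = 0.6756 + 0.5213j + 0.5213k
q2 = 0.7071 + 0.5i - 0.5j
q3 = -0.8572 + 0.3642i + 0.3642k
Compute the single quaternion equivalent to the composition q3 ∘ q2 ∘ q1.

q2 · q1 = 0.7384 + 0.0771i - 0.2298j + 0.6293k
q3 · q2 · q1 = -0.8902 + 0.2865i - 0.0041j - 0.3542k
-0.8902 + 0.2865i - 0.0041j - 0.3542k


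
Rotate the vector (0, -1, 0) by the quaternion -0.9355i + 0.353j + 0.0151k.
(0.66, 0.751, -0.011)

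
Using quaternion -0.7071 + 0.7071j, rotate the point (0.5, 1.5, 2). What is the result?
(-2, 1.5, 0.5)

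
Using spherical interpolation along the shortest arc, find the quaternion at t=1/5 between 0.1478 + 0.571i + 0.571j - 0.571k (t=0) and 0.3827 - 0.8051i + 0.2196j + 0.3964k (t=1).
0.035 + 0.6826i + 0.437j - 0.5847k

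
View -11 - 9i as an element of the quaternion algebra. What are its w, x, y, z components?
-11 - 9i + 0j + 0k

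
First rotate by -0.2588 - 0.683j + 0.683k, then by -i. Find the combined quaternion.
0.2588i + 0.683j + 0.683k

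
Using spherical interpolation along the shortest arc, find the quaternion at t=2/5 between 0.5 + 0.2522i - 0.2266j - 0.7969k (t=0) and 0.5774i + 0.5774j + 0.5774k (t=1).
0.3448 - 0.1029i - 0.4331j - 0.8264k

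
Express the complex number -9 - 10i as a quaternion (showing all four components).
-9 - 10i + 0j + 0k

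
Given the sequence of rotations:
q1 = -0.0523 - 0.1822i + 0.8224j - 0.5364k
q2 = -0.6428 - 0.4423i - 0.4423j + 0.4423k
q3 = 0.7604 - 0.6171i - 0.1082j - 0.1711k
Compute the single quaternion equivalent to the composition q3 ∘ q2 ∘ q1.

q2 · q1 = 0.554 + 0.0138i - 0.8233j - 0.1227k
q3 · q2 · q1 = 0.3197 - 0.459i - 0.7641j + 0.3215k
0.3197 - 0.459i - 0.7641j + 0.3215k


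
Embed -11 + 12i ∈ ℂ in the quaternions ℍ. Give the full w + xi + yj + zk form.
-11 + 12i + 0j + 0k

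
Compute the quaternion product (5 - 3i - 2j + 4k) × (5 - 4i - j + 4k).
-5 - 39i - 19j + 35k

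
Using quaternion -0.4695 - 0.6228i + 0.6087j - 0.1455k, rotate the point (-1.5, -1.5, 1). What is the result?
(0.627, -0.102, -2.258)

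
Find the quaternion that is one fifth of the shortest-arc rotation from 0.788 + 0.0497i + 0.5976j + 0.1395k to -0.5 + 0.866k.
0.8375 + 0.0444i + 0.5343j - 0.1057k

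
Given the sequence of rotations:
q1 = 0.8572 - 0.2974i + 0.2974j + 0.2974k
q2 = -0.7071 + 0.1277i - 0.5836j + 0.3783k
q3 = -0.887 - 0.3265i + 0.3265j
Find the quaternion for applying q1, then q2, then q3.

q2 · q1 = -0.5071 + 0.0337i - 0.861j - 0.0216k
q3 · q2 · q1 = 0.7419 + 0.1286i + 0.5911j + 0.2893k
0.7419 + 0.1286i + 0.5911j + 0.2893k


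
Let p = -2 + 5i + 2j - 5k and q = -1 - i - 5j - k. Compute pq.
12 - 30i + 18j - 16k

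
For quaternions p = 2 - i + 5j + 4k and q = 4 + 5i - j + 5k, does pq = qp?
No: pq = -2 + 35i + 43j + 2k ≠ -2 - 23i - 7j + 50k = qp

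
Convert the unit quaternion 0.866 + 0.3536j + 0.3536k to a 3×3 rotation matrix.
[[0.4999, -0.6124, 0.6124], [0.6124, 0.7499, 0.2501], [-0.6124, 0.2501, 0.7499]]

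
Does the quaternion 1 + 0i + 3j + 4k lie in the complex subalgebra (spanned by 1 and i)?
No. The quaternion 1 + 3j + 4k has j-coefficient y = 3 and k-coefficient z = 4, not both zero, so it does not lie in the complex subalgebra spanned by 1 and i.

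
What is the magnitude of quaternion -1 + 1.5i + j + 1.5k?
2.55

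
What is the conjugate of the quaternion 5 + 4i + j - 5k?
5 - 4i - j + 5k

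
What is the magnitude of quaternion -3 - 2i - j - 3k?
√23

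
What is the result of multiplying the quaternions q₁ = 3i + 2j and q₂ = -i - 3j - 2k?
9 - 4i + 6j - 7k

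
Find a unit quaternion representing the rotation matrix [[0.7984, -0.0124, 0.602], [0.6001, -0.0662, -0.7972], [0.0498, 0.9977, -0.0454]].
0.6494 + 0.691i + 0.2126j + 0.2358k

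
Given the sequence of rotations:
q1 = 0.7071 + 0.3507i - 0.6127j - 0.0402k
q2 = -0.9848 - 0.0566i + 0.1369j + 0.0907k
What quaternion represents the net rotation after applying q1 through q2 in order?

q2 · q1 = -0.589 - 0.3353i + 0.7297j + 0.0904k
-0.589 - 0.3353i + 0.7297j + 0.0904k


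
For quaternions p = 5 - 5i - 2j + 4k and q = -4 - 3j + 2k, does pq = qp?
No: pq = -34 + 28i + 3j + 9k ≠ -34 + 12i - 17j - 21k = qp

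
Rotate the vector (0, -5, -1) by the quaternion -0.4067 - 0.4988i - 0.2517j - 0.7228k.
(0.758, 2.754, -4.224)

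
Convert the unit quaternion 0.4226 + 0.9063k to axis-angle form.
axis = (0, 0, 1), θ = 130°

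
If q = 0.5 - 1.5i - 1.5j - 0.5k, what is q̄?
0.5 + 1.5i + 1.5j + 0.5k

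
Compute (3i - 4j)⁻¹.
-0.12i + 0.16j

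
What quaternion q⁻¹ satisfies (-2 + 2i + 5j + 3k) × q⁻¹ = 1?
-0.0476 - 0.0476i - 0.119j - 0.0714k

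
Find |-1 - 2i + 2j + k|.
√10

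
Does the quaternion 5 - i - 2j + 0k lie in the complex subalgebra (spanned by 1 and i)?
No. The quaternion 5 - i - 2j has j-coefficient y = -2 and k-coefficient z = 0, not both zero, so it does not lie in the complex subalgebra spanned by 1 and i.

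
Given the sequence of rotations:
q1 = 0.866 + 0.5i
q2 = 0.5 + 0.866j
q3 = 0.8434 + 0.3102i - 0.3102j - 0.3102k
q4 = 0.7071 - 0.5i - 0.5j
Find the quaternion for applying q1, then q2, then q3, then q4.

q2 · q1 = 0.433 + 0.25i + 0.75j - 0.433k
q3 · q2 · q1 = 0.386 + 0.7121i + 0.555j - 0.1893k
q4 · q3 · q2 · q1 = 0.9065 + 0.4052i + 0.1048j - 0.0553k
0.9065 + 0.4052i + 0.1048j - 0.0553k


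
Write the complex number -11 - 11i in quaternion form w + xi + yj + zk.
-11 - 11i + 0j + 0k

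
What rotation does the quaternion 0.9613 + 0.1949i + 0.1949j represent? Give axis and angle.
axis = (√2/2, √2/2, 0), θ = 32°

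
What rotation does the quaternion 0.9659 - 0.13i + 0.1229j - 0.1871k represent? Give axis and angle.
axis = (-0.5022, 0.4748, -0.7228), θ = π/6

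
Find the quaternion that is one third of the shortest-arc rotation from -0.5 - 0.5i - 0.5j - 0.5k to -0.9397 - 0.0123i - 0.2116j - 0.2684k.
-0.6958 - 0.3574i - 0.4301j - 0.4508k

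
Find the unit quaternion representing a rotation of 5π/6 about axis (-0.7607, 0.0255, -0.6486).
0.2588 - 0.7348i + 0.0246j - 0.6265k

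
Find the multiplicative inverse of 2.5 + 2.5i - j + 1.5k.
0.1587 - 0.1587i + 0.0635j - 0.0952k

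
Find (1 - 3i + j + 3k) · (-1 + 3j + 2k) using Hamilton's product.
-10 - 4i + 8j - 10k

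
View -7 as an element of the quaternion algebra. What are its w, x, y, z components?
-7 + 0i + 0j + 0k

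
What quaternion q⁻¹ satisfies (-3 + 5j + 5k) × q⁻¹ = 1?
-0.0508 - 0.0847j - 0.0847k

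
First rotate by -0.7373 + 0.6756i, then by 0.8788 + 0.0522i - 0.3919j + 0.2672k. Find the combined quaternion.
-0.6832 + 0.5552i + 0.4695j + 0.0678k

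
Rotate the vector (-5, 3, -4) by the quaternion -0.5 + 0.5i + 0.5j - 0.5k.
(4, -5, -3)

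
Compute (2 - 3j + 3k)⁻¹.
0.0909 + 0.1364j - 0.1364k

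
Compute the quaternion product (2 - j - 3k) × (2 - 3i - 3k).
-5 - 3i + 7j - 15k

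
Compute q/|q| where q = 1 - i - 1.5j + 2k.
0.3482 - 0.3482i - 0.5222j + 0.6963k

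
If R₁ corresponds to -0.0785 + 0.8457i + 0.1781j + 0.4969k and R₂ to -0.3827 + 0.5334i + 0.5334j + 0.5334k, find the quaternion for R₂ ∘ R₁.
-0.7811 - 0.1955i + 0.076j - 0.5881k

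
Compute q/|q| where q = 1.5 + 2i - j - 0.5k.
0.5477 + 0.7303i - 0.3651j - 0.1826k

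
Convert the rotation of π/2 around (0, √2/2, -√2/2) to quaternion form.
0.7071 + 0.5j - 0.5k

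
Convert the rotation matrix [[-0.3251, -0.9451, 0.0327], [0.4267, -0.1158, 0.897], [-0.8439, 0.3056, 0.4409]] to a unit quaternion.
0.5 - 0.2957i + 0.4383j + 0.6859k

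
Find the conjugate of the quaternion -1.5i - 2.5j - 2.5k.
1.5i + 2.5j + 2.5k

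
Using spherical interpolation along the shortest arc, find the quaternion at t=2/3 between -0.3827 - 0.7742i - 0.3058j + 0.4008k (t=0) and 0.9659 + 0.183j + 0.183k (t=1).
-0.9061 - 0.3249i - 0.2696j + 0.0269k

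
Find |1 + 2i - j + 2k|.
√10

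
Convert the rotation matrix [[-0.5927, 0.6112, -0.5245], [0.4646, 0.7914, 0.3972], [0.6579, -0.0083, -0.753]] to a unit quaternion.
-0.3338 + 0.3037i + 0.8856j + 0.1098k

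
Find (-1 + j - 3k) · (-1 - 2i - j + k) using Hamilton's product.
5 + 6j + 4k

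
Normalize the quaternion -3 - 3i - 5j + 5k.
-0.3638 - 0.3638i - 0.6063j + 0.6063k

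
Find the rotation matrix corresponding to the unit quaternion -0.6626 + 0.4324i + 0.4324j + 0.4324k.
[[0.2521, 0.947, -0.1991], [-0.1991, 0.2521, 0.947], [0.947, -0.1991, 0.2521]]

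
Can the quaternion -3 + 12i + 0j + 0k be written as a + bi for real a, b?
Yes. The quaternion -3 + 12i has j- and k-coefficients y = z = 0, so it lies in the complex subalgebra spanned by 1 and i.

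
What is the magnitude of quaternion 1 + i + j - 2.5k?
3.041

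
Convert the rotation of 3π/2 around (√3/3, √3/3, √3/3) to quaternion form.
-0.7071 + 0.4082i + 0.4082j + 0.4082k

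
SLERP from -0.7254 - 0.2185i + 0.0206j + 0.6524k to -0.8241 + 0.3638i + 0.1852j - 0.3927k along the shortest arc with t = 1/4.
-0.8967 - 0.0671i + 0.0791j + 0.4304k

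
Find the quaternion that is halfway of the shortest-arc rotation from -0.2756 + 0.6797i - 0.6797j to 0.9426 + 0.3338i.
-0.8476 + 0.2407i - 0.4729j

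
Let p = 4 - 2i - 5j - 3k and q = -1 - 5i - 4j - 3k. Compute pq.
-43 - 15i - 2j - 26k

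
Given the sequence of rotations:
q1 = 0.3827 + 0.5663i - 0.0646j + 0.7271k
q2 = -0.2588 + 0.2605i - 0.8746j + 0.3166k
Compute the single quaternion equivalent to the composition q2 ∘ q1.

q2 · q1 = -0.5333 - 0.6623i - 0.3281j + 0.4114k
-0.5333 - 0.6623i - 0.3281j + 0.4114k
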